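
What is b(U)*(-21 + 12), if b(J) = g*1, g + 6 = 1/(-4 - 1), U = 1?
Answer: 279/5 ≈ 55.800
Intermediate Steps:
g = -31/5 (g = -6 + 1/(-4 - 1) = -6 + 1/(-5) = -6 - 1/5 = -31/5 ≈ -6.2000)
b(J) = -31/5 (b(J) = -31/5*1 = -31/5)
b(U)*(-21 + 12) = -31*(-21 + 12)/5 = -31/5*(-9) = 279/5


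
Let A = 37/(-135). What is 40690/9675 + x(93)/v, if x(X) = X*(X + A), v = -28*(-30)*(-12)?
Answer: 32672273/9752400 ≈ 3.3502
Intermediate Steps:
A = -37/135 (A = 37*(-1/135) = -37/135 ≈ -0.27407)
v = -10080 (v = 840*(-12) = -10080)
x(X) = X*(-37/135 + X) (x(X) = X*(X - 37/135) = X*(-37/135 + X))
40690/9675 + x(93)/v = 40690/9675 + ((1/135)*93*(-37 + 135*93))/(-10080) = 40690*(1/9675) + ((1/135)*93*(-37 + 12555))*(-1/10080) = 8138/1935 + ((1/135)*93*12518)*(-1/10080) = 8138/1935 + (388058/45)*(-1/10080) = 8138/1935 - 194029/226800 = 32672273/9752400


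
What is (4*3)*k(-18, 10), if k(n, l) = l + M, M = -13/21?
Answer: 788/7 ≈ 112.57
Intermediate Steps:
M = -13/21 (M = -13*1/21 = -13/21 ≈ -0.61905)
k(n, l) = -13/21 + l (k(n, l) = l - 13/21 = -13/21 + l)
(4*3)*k(-18, 10) = (4*3)*(-13/21 + 10) = 12*(197/21) = 788/7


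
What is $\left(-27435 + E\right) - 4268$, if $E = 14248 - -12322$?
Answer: $-5133$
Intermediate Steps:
$E = 26570$ ($E = 14248 + 12322 = 26570$)
$\left(-27435 + E\right) - 4268 = \left(-27435 + 26570\right) - 4268 = -865 - 4268 = -5133$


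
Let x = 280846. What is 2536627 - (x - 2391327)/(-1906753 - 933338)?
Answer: 7204249402576/2840091 ≈ 2.5366e+6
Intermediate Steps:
2536627 - (x - 2391327)/(-1906753 - 933338) = 2536627 - (280846 - 2391327)/(-1906753 - 933338) = 2536627 - (-2110481)/(-2840091) = 2536627 - (-2110481)*(-1)/2840091 = 2536627 - 1*2110481/2840091 = 2536627 - 2110481/2840091 = 7204249402576/2840091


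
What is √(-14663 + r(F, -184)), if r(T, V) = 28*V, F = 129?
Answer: I*√19815 ≈ 140.77*I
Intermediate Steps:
√(-14663 + r(F, -184)) = √(-14663 + 28*(-184)) = √(-14663 - 5152) = √(-19815) = I*√19815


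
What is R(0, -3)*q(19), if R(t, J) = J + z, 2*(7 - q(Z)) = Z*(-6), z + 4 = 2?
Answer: -320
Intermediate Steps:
z = -2 (z = -4 + 2 = -2)
q(Z) = 7 + 3*Z (q(Z) = 7 - Z*(-6)/2 = 7 - (-3)*Z = 7 + 3*Z)
R(t, J) = -2 + J (R(t, J) = J - 2 = -2 + J)
R(0, -3)*q(19) = (-2 - 3)*(7 + 3*19) = -5*(7 + 57) = -5*64 = -320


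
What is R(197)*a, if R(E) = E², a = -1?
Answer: -38809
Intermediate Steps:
R(197)*a = 197²*(-1) = 38809*(-1) = -38809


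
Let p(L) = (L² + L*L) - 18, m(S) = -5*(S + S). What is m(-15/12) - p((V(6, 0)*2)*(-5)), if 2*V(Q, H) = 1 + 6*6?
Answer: -136839/2 ≈ -68420.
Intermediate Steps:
V(Q, H) = 37/2 (V(Q, H) = (1 + 6*6)/2 = (1 + 36)/2 = (½)*37 = 37/2)
m(S) = -10*S
p(L) = -18 + 2*L² (p(L) = (L² + L²) - 18 = 2*L² - 18 = -18 + 2*L²)
m(-15/12) - p((V(6, 0)*2)*(-5)) = -(-150)/12 - (-18 + 2*(((37/2)*2)*(-5))²) = -(-150)/12 - (-18 + 2*(37*(-5))²) = -10*(-5/4) - (-18 + 2*(-185)²) = 25/2 - (-18 + 2*34225) = 25/2 - (-18 + 68450) = 25/2 - 1*68432 = 25/2 - 68432 = -136839/2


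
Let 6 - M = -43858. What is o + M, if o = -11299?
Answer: 32565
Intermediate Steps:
M = 43864 (M = 6 - 1*(-43858) = 6 + 43858 = 43864)
o + M = -11299 + 43864 = 32565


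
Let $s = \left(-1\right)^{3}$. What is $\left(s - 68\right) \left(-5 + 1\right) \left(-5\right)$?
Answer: $-1380$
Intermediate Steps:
$s = -1$
$\left(s - 68\right) \left(-5 + 1\right) \left(-5\right) = \left(-1 - 68\right) \left(-5 + 1\right) \left(-5\right) = - 69 \left(\left(-4\right) \left(-5\right)\right) = \left(-69\right) 20 = -1380$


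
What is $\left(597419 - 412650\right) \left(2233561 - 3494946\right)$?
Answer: $-233064845065$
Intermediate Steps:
$\left(597419 - 412650\right) \left(2233561 - 3494946\right) = \left(597419 - 412650\right) \left(-1261385\right) = 184769 \left(-1261385\right) = -233064845065$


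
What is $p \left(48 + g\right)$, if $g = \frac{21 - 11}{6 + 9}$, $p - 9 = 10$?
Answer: $\frac{2774}{3} \approx 924.67$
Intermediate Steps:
$p = 19$ ($p = 9 + 10 = 19$)
$g = \frac{2}{3}$ ($g = \frac{10}{15} = 10 \cdot \frac{1}{15} = \frac{2}{3} \approx 0.66667$)
$p \left(48 + g\right) = 19 \left(48 + \frac{2}{3}\right) = 19 \cdot \frac{146}{3} = \frac{2774}{3}$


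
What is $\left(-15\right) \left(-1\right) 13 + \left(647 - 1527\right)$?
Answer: $-685$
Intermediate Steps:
$\left(-15\right) \left(-1\right) 13 + \left(647 - 1527\right) = 15 \cdot 13 + \left(647 - 1527\right) = 195 - 880 = -685$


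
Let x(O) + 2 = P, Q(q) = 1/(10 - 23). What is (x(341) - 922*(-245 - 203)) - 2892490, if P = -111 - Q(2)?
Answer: -32234110/13 ≈ -2.4795e+6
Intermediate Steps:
Q(q) = -1/13 (Q(q) = 1/(-13) = -1/13)
P = -1442/13 (P = -111 - 1*(-1/13) = -111 + 1/13 = -1442/13 ≈ -110.92)
x(O) = -1468/13 (x(O) = -2 - 1442/13 = -1468/13)
(x(341) - 922*(-245 - 203)) - 2892490 = (-1468/13 - 922*(-245 - 203)) - 2892490 = (-1468/13 - 922*(-448)) - 2892490 = (-1468/13 + 413056) - 2892490 = 5368260/13 - 2892490 = -32234110/13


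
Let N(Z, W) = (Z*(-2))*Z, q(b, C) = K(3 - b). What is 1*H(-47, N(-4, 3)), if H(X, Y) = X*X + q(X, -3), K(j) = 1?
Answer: 2210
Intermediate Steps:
q(b, C) = 1
N(Z, W) = -2*Z² (N(Z, W) = (-2*Z)*Z = -2*Z²)
H(X, Y) = 1 + X² (H(X, Y) = X*X + 1 = X² + 1 = 1 + X²)
1*H(-47, N(-4, 3)) = 1*(1 + (-47)²) = 1*(1 + 2209) = 1*2210 = 2210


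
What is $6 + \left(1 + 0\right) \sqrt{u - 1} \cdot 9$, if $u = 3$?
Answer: $6 + 9 \sqrt{2} \approx 18.728$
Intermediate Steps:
$6 + \left(1 + 0\right) \sqrt{u - 1} \cdot 9 = 6 + \left(1 + 0\right) \sqrt{3 - 1} \cdot 9 = 6 + 1 \sqrt{2} \cdot 9 = 6 + \sqrt{2} \cdot 9 = 6 + 9 \sqrt{2}$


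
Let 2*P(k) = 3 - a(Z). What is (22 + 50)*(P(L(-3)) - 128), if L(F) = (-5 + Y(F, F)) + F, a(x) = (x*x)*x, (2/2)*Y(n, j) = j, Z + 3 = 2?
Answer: -9072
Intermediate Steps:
Z = -1 (Z = -3 + 2 = -1)
Y(n, j) = j
a(x) = x³ (a(x) = x²*x = x³)
L(F) = -5 + 2*F (L(F) = (-5 + F) + F = -5 + 2*F)
P(k) = 2 (P(k) = (3 - 1*(-1)³)/2 = (3 - 1*(-1))/2 = (3 + 1)/2 = (½)*4 = 2)
(22 + 50)*(P(L(-3)) - 128) = (22 + 50)*(2 - 128) = 72*(-126) = -9072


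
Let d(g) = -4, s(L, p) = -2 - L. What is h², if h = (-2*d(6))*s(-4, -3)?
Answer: 256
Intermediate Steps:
h = 16 (h = (-2*(-4))*(-2 - 1*(-4)) = 8*(-2 + 4) = 8*2 = 16)
h² = 16² = 256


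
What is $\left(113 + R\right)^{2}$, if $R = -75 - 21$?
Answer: $289$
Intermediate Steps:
$R = -96$
$\left(113 + R\right)^{2} = \left(113 - 96\right)^{2} = 17^{2} = 289$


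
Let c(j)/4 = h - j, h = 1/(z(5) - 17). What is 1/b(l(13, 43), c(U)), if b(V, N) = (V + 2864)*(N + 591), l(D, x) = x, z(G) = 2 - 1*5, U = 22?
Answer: 5/7308198 ≈ 6.8416e-7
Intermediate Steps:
z(G) = -3 (z(G) = 2 - 5 = -3)
h = -1/20 (h = 1/(-3 - 17) = 1/(-20) = -1/20 ≈ -0.050000)
c(j) = -⅕ - 4*j (c(j) = 4*(-1/20 - j) = -⅕ - 4*j)
b(V, N) = (591 + N)*(2864 + V) (b(V, N) = (2864 + V)*(591 + N) = (591 + N)*(2864 + V))
1/b(l(13, 43), c(U)) = 1/(1692624 + 591*43 + 2864*(-⅕ - 4*22) + (-⅕ - 4*22)*43) = 1/(1692624 + 25413 + 2864*(-⅕ - 88) + (-⅕ - 88)*43) = 1/(1692624 + 25413 + 2864*(-441/5) - 441/5*43) = 1/(1692624 + 25413 - 1263024/5 - 18963/5) = 1/(7308198/5) = 5/7308198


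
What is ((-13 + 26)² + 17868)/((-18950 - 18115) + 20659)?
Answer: -18037/16406 ≈ -1.0994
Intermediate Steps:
((-13 + 26)² + 17868)/((-18950 - 18115) + 20659) = (13² + 17868)/(-37065 + 20659) = (169 + 17868)/(-16406) = 18037*(-1/16406) = -18037/16406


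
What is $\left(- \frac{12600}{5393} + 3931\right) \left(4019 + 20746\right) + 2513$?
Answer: $\frac{524716616104}{5393} \approx 9.7296 \cdot 10^{7}$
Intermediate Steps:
$\left(- \frac{12600}{5393} + 3931\right) \left(4019 + 20746\right) + 2513 = \left(\left(-12600\right) \frac{1}{5393} + 3931\right) 24765 + 2513 = \left(- \frac{12600}{5393} + 3931\right) 24765 + 2513 = \frac{21187283}{5393} \cdot 24765 + 2513 = \frac{524703063495}{5393} + 2513 = \frac{524716616104}{5393}$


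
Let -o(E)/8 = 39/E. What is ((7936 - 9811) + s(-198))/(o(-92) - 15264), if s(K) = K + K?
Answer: 17411/116998 ≈ 0.14881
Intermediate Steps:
o(E) = -312/E
s(K) = 2*K
((7936 - 9811) + s(-198))/(o(-92) - 15264) = ((7936 - 9811) + 2*(-198))/(-312/(-92) - 15264) = (-1875 - 396)/(-312*(-1/92) - 15264) = -2271/(78/23 - 15264) = -2271/(-350994/23) = -2271*(-23/350994) = 17411/116998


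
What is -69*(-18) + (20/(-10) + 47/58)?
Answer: 71967/58 ≈ 1240.8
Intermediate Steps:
-69*(-18) + (20/(-10) + 47/58) = 1242 + (20*(-⅒) + 47*(1/58)) = 1242 + (-2 + 47/58) = 1242 - 69/58 = 71967/58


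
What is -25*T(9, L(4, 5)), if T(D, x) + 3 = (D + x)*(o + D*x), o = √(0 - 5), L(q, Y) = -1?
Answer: 1875 - 200*I*√5 ≈ 1875.0 - 447.21*I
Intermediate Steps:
o = I*√5 (o = √(-5) = I*√5 ≈ 2.2361*I)
T(D, x) = -3 + (D + x)*(I*√5 + D*x)
-25*T(9, L(4, 5)) = -25*(-3 + 9*(-1)² - 1*9² + I*9*√5 + I*(-1)*√5) = -25*(-3 + 9*1 - 1*81 + 9*I*√5 - I*√5) = -25*(-3 + 9 - 81 + 9*I*√5 - I*√5) = -25*(-75 + 8*I*√5) = 1875 - 200*I*√5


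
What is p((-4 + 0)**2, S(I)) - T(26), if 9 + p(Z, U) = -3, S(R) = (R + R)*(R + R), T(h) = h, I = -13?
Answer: -38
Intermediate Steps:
S(R) = 4*R**2 (S(R) = (2*R)*(2*R) = 4*R**2)
p(Z, U) = -12 (p(Z, U) = -9 - 3 = -12)
p((-4 + 0)**2, S(I)) - T(26) = -12 - 1*26 = -12 - 26 = -38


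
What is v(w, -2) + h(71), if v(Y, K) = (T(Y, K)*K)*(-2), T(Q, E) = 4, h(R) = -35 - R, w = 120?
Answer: -90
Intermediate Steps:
v(Y, K) = -8*K (v(Y, K) = (4*K)*(-2) = -8*K)
v(w, -2) + h(71) = -8*(-2) + (-35 - 1*71) = 16 + (-35 - 71) = 16 - 106 = -90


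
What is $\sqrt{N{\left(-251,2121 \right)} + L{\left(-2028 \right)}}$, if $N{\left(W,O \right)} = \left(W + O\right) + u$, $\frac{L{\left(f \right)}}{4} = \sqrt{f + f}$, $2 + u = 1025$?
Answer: $\sqrt{2893 + 104 i \sqrt{6}} \approx 53.839 + 2.3658 i$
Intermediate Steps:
$u = 1023$ ($u = -2 + 1025 = 1023$)
$L{\left(f \right)} = 4 \sqrt{2} \sqrt{f}$ ($L{\left(f \right)} = 4 \sqrt{f + f} = 4 \sqrt{2 f} = 4 \sqrt{2} \sqrt{f}$)
$N{\left(W,O \right)} = 1023 + O + W$ ($N{\left(W,O \right)} = \left(W + O\right) + 1023 = \left(O + W\right) + 1023 = 1023 + O + W$)
$\sqrt{N{\left(-251,2121 \right)} + L{\left(-2028 \right)}} = \sqrt{\left(1023 + 2121 - 251\right) + 4 \sqrt{2} \sqrt{-2028}} = \sqrt{2893 + 4 \sqrt{2} \cdot 26 i \sqrt{3}} = \sqrt{2893 + 104 i \sqrt{6}}$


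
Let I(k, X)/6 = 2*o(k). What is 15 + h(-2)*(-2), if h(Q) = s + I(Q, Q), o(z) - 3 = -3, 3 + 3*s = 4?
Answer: 43/3 ≈ 14.333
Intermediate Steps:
s = ⅓ (s = -1 + (⅓)*4 = -1 + 4/3 = ⅓ ≈ 0.33333)
o(z) = 0 (o(z) = 3 - 3 = 0)
I(k, X) = 0 (I(k, X) = 6*(2*0) = 6*0 = 0)
h(Q) = ⅓ (h(Q) = ⅓ + 0 = ⅓)
15 + h(-2)*(-2) = 15 + (⅓)*(-2) = 15 - ⅔ = 43/3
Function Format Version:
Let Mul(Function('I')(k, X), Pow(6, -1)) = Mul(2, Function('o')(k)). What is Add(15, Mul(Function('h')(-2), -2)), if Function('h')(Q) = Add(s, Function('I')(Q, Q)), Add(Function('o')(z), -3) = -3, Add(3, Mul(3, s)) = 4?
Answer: Rational(43, 3) ≈ 14.333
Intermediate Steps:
s = Rational(1, 3) (s = Add(-1, Mul(Rational(1, 3), 4)) = Add(-1, Rational(4, 3)) = Rational(1, 3) ≈ 0.33333)
Function('o')(z) = 0 (Function('o')(z) = Add(3, -3) = 0)
Function('I')(k, X) = 0 (Function('I')(k, X) = Mul(6, Mul(2, 0)) = Mul(6, 0) = 0)
Function('h')(Q) = Rational(1, 3) (Function('h')(Q) = Add(Rational(1, 3), 0) = Rational(1, 3))
Add(15, Mul(Function('h')(-2), -2)) = Add(15, Mul(Rational(1, 3), -2)) = Add(15, Rational(-2, 3)) = Rational(43, 3)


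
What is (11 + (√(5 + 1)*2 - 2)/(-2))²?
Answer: (12 - √6)² ≈ 91.212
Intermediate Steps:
(11 + (√(5 + 1)*2 - 2)/(-2))² = (11 + (√6*2 - 2)*(-½))² = (11 + (2*√6 - 2)*(-½))² = (11 + (-2 + 2*√6)*(-½))² = (11 + (1 - √6))² = (12 - √6)²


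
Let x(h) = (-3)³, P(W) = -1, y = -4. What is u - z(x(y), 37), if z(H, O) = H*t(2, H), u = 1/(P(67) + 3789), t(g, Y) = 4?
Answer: 409105/3788 ≈ 108.00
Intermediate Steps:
u = 1/3788 (u = 1/(-1 + 3789) = 1/3788 ≈ 0.00026399)
x(h) = -27
z(H, O) = 4*H (z(H, O) = H*4 = 4*H)
u - z(x(y), 37) = 1/3788 - 4*(-27) = 1/3788 - 1*(-108) = 1/3788 + 108 = 409105/3788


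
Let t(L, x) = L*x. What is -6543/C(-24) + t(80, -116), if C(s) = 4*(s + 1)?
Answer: -847217/92 ≈ -9208.9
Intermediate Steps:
C(s) = 4 + 4*s (C(s) = 4*(1 + s) = 4 + 4*s)
-6543/C(-24) + t(80, -116) = -6543/(4 + 4*(-24)) + 80*(-116) = -6543/(4 - 96) - 9280 = -6543/(-92) - 9280 = -6543*(-1/92) - 9280 = 6543/92 - 9280 = -847217/92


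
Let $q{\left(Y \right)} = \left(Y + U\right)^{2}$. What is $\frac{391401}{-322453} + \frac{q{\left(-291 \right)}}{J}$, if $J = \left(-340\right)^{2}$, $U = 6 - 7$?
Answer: $- \frac{1109520188}{2329722925} \approx -0.47625$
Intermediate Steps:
$U = -1$ ($U = 6 - 7 = -1$)
$q{\left(Y \right)} = \left(-1 + Y\right)^{2}$ ($q{\left(Y \right)} = \left(Y - 1\right)^{2} = \left(-1 + Y\right)^{2}$)
$J = 115600$
$\frac{391401}{-322453} + \frac{q{\left(-291 \right)}}{J} = \frac{391401}{-322453} + \frac{\left(-1 - 291\right)^{2}}{115600} = 391401 \left(- \frac{1}{322453}\right) + \left(-292\right)^{2} \cdot \frac{1}{115600} = - \frac{391401}{322453} + 85264 \cdot \frac{1}{115600} = - \frac{391401}{322453} + \frac{5329}{7225} = - \frac{1109520188}{2329722925}$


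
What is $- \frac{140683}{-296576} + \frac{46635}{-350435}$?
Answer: $\frac{7093885069}{20786122112} \approx 0.34128$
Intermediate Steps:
$- \frac{140683}{-296576} + \frac{46635}{-350435} = \left(-140683\right) \left(- \frac{1}{296576}\right) + 46635 \left(- \frac{1}{350435}\right) = \frac{140683}{296576} - \frac{9327}{70087} = \frac{7093885069}{20786122112}$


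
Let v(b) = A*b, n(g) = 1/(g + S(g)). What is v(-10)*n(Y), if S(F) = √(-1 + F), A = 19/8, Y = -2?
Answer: 95/14 + 95*I*√3/28 ≈ 6.7857 + 5.8766*I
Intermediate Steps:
A = 19/8 (A = 19*(⅛) = 19/8 ≈ 2.3750)
n(g) = 1/(g + √(-1 + g))
v(b) = 19*b/8
v(-10)*n(Y) = ((19/8)*(-10))/(-2 + √(-1 - 2)) = -95/(4*(-2 + √(-3))) = -95/(4*(-2 + I*√3))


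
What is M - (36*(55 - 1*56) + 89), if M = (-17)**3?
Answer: -4966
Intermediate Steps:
M = -4913
M - (36*(55 - 1*56) + 89) = -4913 - (36*(55 - 1*56) + 89) = -4913 - (36*(55 - 56) + 89) = -4913 - (36*(-1) + 89) = -4913 - (-36 + 89) = -4913 - 1*53 = -4913 - 53 = -4966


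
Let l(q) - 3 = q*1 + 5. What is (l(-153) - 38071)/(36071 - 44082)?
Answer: 38216/8011 ≈ 4.7704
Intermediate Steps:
l(q) = 8 + q (l(q) = 3 + (q*1 + 5) = 3 + (q + 5) = 3 + (5 + q) = 8 + q)
(l(-153) - 38071)/(36071 - 44082) = ((8 - 153) - 38071)/(36071 - 44082) = (-145 - 38071)/(-8011) = -38216*(-1/8011) = 38216/8011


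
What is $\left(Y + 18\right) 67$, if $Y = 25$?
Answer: $2881$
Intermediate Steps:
$\left(Y + 18\right) 67 = \left(25 + 18\right) 67 = 43 \cdot 67 = 2881$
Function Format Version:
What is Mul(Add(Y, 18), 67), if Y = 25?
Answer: 2881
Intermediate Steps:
Mul(Add(Y, 18), 67) = Mul(Add(25, 18), 67) = Mul(43, 67) = 2881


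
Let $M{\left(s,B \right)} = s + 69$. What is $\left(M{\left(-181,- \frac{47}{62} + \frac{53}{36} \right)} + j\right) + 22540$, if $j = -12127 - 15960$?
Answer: $-5659$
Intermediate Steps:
$M{\left(s,B \right)} = 69 + s$
$j = -28087$
$\left(M{\left(-181,- \frac{47}{62} + \frac{53}{36} \right)} + j\right) + 22540 = \left(\left(69 - 181\right) - 28087\right) + 22540 = \left(-112 - 28087\right) + 22540 = -28199 + 22540 = -5659$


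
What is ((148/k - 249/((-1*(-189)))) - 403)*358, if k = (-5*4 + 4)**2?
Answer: -291389983/2016 ≈ -1.4454e+5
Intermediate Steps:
k = 256 (k = (-20 + 4)**2 = (-16)**2 = 256)
((148/k - 249/((-1*(-189)))) - 403)*358 = ((148/256 - 249/((-1*(-189)))) - 403)*358 = ((148*(1/256) - 249/189) - 403)*358 = ((37/64 - 249*1/189) - 403)*358 = ((37/64 - 83/63) - 403)*358 = (-2981/4032 - 403)*358 = -1627877/4032*358 = -291389983/2016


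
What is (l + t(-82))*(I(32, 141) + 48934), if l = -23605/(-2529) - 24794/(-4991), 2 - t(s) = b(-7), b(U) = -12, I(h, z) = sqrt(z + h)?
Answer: 108575101738/78399 + 2218807*sqrt(173)/78399 ≈ 1.3853e+6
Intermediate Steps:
I(h, z) = sqrt(h + z)
t(s) = 14 (t(s) = 2 - 1*(-12) = 2 + 12 = 14)
l = 1121221/78399 (l = -23605*(-1/2529) - 24794*(-1/4991) = 23605/2529 + 154/31 = 1121221/78399 ≈ 14.301)
(l + t(-82))*(I(32, 141) + 48934) = (1121221/78399 + 14)*(sqrt(32 + 141) + 48934) = 2218807*(sqrt(173) + 48934)/78399 = 2218807*(48934 + sqrt(173))/78399 = 108575101738/78399 + 2218807*sqrt(173)/78399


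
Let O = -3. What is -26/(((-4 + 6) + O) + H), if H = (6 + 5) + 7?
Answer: -26/17 ≈ -1.5294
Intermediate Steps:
H = 18 (H = 11 + 7 = 18)
-26/(((-4 + 6) + O) + H) = -26/(((-4 + 6) - 3) + 18) = -26/((2 - 3) + 18) = -26/(-1 + 18) = -26/17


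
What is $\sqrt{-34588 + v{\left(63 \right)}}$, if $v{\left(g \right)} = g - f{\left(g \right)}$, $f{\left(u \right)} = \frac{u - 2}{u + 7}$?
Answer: $\frac{i \sqrt{169176770}}{70} \approx 185.81 i$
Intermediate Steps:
$f{\left(u \right)} = \frac{-2 + u}{7 + u}$
$v{\left(g \right)} = g - \frac{-2 + g}{7 + g}$
$\sqrt{-34588 + v{\left(63 \right)}} = \sqrt{-34588 + \frac{2 - 63 + 63 \left(7 + 63\right)}{7 + 63}} = \sqrt{-34588 + \frac{2 - 63 + 63 \cdot 70}{70}} = \sqrt{-34588 + \frac{2 - 63 + 4410}{70}} = \sqrt{-34588 + \frac{1}{70} \cdot 4349} = \sqrt{-34588 + \frac{4349}{70}} = \sqrt{- \frac{2416811}{70}} = \frac{i \sqrt{169176770}}{70}$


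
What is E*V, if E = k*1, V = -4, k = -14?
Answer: 56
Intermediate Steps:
E = -14 (E = -14*1 = -14)
E*V = -14*(-4) = 56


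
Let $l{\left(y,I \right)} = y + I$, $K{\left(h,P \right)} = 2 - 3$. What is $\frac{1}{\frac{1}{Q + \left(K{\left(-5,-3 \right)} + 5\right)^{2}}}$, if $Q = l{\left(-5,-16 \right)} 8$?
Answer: $-152$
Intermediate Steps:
$K{\left(h,P \right)} = -1$
$l{\left(y,I \right)} = I + y$
$Q = -168$ ($Q = \left(-16 - 5\right) 8 = \left(-21\right) 8 = -168$)
$\frac{1}{\frac{1}{Q + \left(K{\left(-5,-3 \right)} + 5\right)^{2}}} = \frac{1}{\frac{1}{-168 + \left(-1 + 5\right)^{2}}} = \frac{1}{\frac{1}{-168 + 4^{2}}} = \frac{1}{\frac{1}{-168 + 16}} = \frac{1}{\frac{1}{-152}} = \frac{1}{- \frac{1}{152}} = -152$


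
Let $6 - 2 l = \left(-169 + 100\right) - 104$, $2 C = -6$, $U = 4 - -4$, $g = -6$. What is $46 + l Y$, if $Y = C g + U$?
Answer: $2373$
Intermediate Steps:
$U = 8$ ($U = 4 + 4 = 8$)
$C = -3$ ($C = \frac{1}{2} \left(-6\right) = -3$)
$l = \frac{179}{2}$ ($l = 3 - \frac{\left(-169 + 100\right) - 104}{2} = 3 - \frac{-69 - 104}{2} = 3 - - \frac{173}{2} = 3 + \frac{173}{2} = \frac{179}{2} \approx 89.5$)
$Y = 26$ ($Y = \left(-3\right) \left(-6\right) + 8 = 18 + 8 = 26$)
$46 + l Y = 46 + \frac{179}{2} \cdot 26 = 46 + 2327 = 2373$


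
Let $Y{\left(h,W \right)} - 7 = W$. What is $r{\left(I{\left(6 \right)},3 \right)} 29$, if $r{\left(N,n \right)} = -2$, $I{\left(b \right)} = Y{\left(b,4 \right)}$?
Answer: $-58$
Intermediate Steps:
$Y{\left(h,W \right)} = 7 + W$
$I{\left(b \right)} = 11$ ($I{\left(b \right)} = 7 + 4 = 11$)
$r{\left(I{\left(6 \right)},3 \right)} 29 = \left(-2\right) 29 = -58$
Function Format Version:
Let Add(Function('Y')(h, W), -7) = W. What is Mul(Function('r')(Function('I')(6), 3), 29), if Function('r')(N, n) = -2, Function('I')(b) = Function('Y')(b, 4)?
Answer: -58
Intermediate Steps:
Function('Y')(h, W) = Add(7, W)
Function('I')(b) = 11 (Function('I')(b) = Add(7, 4) = 11)
Mul(Function('r')(Function('I')(6), 3), 29) = Mul(-2, 29) = -58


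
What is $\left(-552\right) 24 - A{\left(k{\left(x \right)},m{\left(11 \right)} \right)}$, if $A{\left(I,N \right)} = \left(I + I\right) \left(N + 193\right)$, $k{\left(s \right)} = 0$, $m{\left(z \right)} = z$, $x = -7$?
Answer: $-13248$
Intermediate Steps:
$A{\left(I,N \right)} = 2 I \left(193 + N\right)$
$\left(-552\right) 24 - A{\left(k{\left(x \right)},m{\left(11 \right)} \right)} = \left(-552\right) 24 - 2 \cdot 0 \left(193 + 11\right) = -13248 - 2 \cdot 0 \cdot 204 = -13248 - 0 = -13248 + 0 = -13248$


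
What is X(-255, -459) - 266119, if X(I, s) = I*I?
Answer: -201094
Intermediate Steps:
X(I, s) = I²
X(-255, -459) - 266119 = (-255)² - 266119 = 65025 - 266119 = -201094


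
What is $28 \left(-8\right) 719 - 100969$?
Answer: $-262025$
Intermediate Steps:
$28 \left(-8\right) 719 - 100969 = \left(-224\right) 719 - 100969 = -161056 - 100969 = -262025$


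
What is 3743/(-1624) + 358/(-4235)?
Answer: -2347571/982520 ≈ -2.3893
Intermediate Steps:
3743/(-1624) + 358/(-4235) = 3743*(-1/1624) + 358*(-1/4235) = -3743/1624 - 358/4235 = -2347571/982520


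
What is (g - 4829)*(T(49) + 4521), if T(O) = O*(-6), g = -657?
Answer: -23189322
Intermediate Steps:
T(O) = -6*O
(g - 4829)*(T(49) + 4521) = (-657 - 4829)*(-6*49 + 4521) = -5486*(-294 + 4521) = -5486*4227 = -23189322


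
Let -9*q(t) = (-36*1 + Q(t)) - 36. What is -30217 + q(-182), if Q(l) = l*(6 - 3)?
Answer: -90445/3 ≈ -30148.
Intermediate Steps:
Q(l) = 3*l (Q(l) = l*3 = 3*l)
q(t) = 8 - t/3 (q(t) = -((-36*1 + 3*t) - 36)/9 = -((-36 + 3*t) - 36)/9 = -(-72 + 3*t)/9 = 8 - t/3)
-30217 + q(-182) = -30217 + (8 - ⅓*(-182)) = -30217 + (8 + 182/3) = -30217 + 206/3 = -90445/3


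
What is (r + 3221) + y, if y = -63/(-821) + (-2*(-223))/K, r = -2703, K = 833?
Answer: 354675219/683893 ≈ 518.61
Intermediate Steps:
y = 418645/683893 (y = -63/(-821) - 2*(-223)/833 = -63*(-1/821) + 446*(1/833) = 63/821 + 446/833 = 418645/683893 ≈ 0.61215)
(r + 3221) + y = (-2703 + 3221) + 418645/683893 = 518 + 418645/683893 = 354675219/683893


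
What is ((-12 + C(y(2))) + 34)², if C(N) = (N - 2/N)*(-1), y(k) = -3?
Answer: 5329/9 ≈ 592.11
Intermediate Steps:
C(N) = -N + 2/N
((-12 + C(y(2))) + 34)² = ((-12 + (-1*(-3) + 2/(-3))) + 34)² = ((-12 + (3 + 2*(-⅓))) + 34)² = ((-12 + (3 - ⅔)) + 34)² = ((-12 + 7/3) + 34)² = (-29/3 + 34)² = (73/3)² = 5329/9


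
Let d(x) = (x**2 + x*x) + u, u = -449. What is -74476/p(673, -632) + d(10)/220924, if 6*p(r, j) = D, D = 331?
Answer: -98721297363/73125844 ≈ -1350.0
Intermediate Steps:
p(r, j) = 331/6 (p(r, j) = (1/6)*331 = 331/6)
d(x) = -449 + 2*x**2 (d(x) = (x**2 + x*x) - 449 = (x**2 + x**2) - 449 = 2*x**2 - 449 = -449 + 2*x**2)
-74476/p(673, -632) + d(10)/220924 = -74476/331/6 + (-449 + 2*10**2)/220924 = -74476*6/331 + (-449 + 2*100)*(1/220924) = -446856/331 + (-449 + 200)*(1/220924) = -446856/331 - 249*1/220924 = -446856/331 - 249/220924 = -98721297363/73125844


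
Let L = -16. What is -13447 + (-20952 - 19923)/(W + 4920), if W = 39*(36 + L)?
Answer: -1022517/76 ≈ -13454.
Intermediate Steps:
W = 780 (W = 39*(36 - 16) = 39*20 = 780)
-13447 + (-20952 - 19923)/(W + 4920) = -13447 + (-20952 - 19923)/(780 + 4920) = -13447 - 40875/5700 = -13447 - 40875*1/5700 = -13447 - 545/76 = -1022517/76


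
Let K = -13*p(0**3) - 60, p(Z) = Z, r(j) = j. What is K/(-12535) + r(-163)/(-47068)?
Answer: 973457/117999476 ≈ 0.0082497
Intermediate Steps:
K = -60 (K = -13*0**3 - 60 = -13*0 - 60 = 0 - 60 = -60)
K/(-12535) + r(-163)/(-47068) = -60/(-12535) - 163/(-47068) = -60*(-1/12535) - 163*(-1/47068) = 12/2507 + 163/47068 = 973457/117999476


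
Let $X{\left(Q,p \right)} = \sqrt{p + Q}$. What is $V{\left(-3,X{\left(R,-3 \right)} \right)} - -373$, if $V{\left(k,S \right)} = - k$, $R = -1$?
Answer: $376$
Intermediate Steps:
$X{\left(Q,p \right)} = \sqrt{Q + p}$
$V{\left(-3,X{\left(R,-3 \right)} \right)} - -373 = \left(-1\right) \left(-3\right) - -373 = 3 + 373 = 376$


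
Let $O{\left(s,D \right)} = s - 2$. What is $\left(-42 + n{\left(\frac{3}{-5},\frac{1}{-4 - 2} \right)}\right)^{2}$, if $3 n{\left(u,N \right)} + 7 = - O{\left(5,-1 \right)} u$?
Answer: $\frac{430336}{225} \approx 1912.6$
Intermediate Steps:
$O{\left(s,D \right)} = -2 + s$ ($O{\left(s,D \right)} = s - 2 = -2 + s$)
$n{\left(u,N \right)} = - \frac{7}{3} - u$ ($n{\left(u,N \right)} = - \frac{7}{3} + \frac{- (-2 + 5) u}{3} = - \frac{7}{3} + \frac{\left(-1\right) 3 u}{3} = - \frac{7}{3} + \frac{\left(-3\right) u}{3} = - \frac{7}{3} - u$)
$\left(-42 + n{\left(\frac{3}{-5},\frac{1}{-4 - 2} \right)}\right)^{2} = \left(-42 - \left(\frac{7}{3} + \frac{3}{-5}\right)\right)^{2} = \left(-42 - \left(\frac{7}{3} + 3 \left(- \frac{1}{5}\right)\right)\right)^{2} = \left(-42 - \frac{26}{15}\right)^{2} = \left(- \frac{656}{15}\right)^{2} = \frac{430336}{225}$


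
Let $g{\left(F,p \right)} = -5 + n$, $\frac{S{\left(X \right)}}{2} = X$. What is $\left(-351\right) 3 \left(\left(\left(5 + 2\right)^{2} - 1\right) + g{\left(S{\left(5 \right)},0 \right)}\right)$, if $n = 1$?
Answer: $-46332$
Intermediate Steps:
$S{\left(X \right)} = 2 X$
$g{\left(F,p \right)} = -4$ ($g{\left(F,p \right)} = -5 + 1 = -4$)
$\left(-351\right) 3 \left(\left(\left(5 + 2\right)^{2} - 1\right) + g{\left(S{\left(5 \right)},0 \right)}\right) = \left(-351\right) 3 \left(\left(\left(5 + 2\right)^{2} - 1\right) - 4\right) = - 1053 \left(\left(7^{2} - 1\right) - 4\right) = - 1053 \left(\left(49 - 1\right) - 4\right) = - 1053 \left(48 - 4\right) = \left(-1053\right) 44 = -46332$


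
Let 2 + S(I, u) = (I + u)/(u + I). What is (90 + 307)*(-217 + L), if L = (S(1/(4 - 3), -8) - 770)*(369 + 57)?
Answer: -130479211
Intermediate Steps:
S(I, u) = -1 (S(I, u) = -2 + (I + u)/(u + I) = -2 + (I + u)/(I + u) = -2 + 1 = -1)
L = -328446 (L = (-1 - 770)*(369 + 57) = -771*426 = -328446)
(90 + 307)*(-217 + L) = (90 + 307)*(-217 - 328446) = 397*(-328663) = -130479211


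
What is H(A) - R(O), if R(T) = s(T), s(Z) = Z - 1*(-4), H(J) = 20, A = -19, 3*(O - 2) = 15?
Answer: 9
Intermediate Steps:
O = 7 (O = 2 + (⅓)*15 = 2 + 5 = 7)
s(Z) = 4 + Z (s(Z) = Z + 4 = 4 + Z)
R(T) = 4 + T
H(A) - R(O) = 20 - (4 + 7) = 20 - 1*11 = 20 - 11 = 9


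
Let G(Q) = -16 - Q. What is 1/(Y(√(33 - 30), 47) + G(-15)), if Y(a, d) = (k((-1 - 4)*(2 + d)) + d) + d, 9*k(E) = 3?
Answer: 3/280 ≈ 0.010714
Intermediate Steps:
k(E) = ⅓ (k(E) = (⅑)*3 = ⅓)
Y(a, d) = ⅓ + 2*d (Y(a, d) = (⅓ + d) + d = ⅓ + 2*d)
1/(Y(√(33 - 30), 47) + G(-15)) = 1/((⅓ + 2*47) + (-16 - 1*(-15))) = 1/((⅓ + 94) + (-16 + 15)) = 1/(283/3 - 1) = 1/(280/3) = 3/280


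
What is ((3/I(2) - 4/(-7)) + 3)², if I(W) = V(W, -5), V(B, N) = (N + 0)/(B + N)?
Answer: 35344/1225 ≈ 28.852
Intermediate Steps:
V(B, N) = N/(B + N)
I(W) = -5/(-5 + W) (I(W) = -5/(W - 5) = -5/(-5 + W))
((3/I(2) - 4/(-7)) + 3)² = ((3/((-5/(-5 + 2))) - 4/(-7)) + 3)² = ((3/((-5/(-3))) - 4*(-⅐)) + 3)² = ((3/((-5*(-⅓))) + 4/7) + 3)² = ((3/(5/3) + 4/7) + 3)² = ((3*(⅗) + 4/7) + 3)² = ((9/5 + 4/7) + 3)² = (83/35 + 3)² = (188/35)² = 35344/1225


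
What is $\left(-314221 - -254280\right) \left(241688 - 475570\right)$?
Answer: $14019120962$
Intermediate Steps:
$\left(-314221 - -254280\right) \left(241688 - 475570\right) = \left(-314221 + 254280\right) \left(-233882\right) = \left(-59941\right) \left(-233882\right) = 14019120962$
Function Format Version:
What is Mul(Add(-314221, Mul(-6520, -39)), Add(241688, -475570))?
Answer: 14019120962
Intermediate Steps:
Mul(Add(-314221, Mul(-6520, -39)), Add(241688, -475570)) = Mul(Add(-314221, 254280), -233882) = Mul(-59941, -233882) = 14019120962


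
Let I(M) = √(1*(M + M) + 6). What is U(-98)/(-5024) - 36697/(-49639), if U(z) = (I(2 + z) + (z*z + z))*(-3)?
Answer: 799985365/124693168 + 3*I*√186/5024 ≈ 6.4156 + 0.0081438*I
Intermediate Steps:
I(M) = √(6 + 2*M) (I(M) = √(1*(2*M) + 6) = √(2*M + 6) = √(6 + 2*M))
U(z) = -3*z - 3*z² - 3*√(10 + 2*z) (U(z) = (√(6 + 2*(2 + z)) + (z*z + z))*(-3) = (√(6 + (4 + 2*z)) + (z² + z))*(-3) = (√(10 + 2*z) + (z + z²))*(-3) = (z + z² + √(10 + 2*z))*(-3) = -3*z - 3*z² - 3*√(10 + 2*z))
U(-98)/(-5024) - 36697/(-49639) = (-3*(-98) - 3*(-98)² - 3*√(10 + 2*(-98)))/(-5024) - 36697/(-49639) = (294 - 3*9604 - 3*√(10 - 196))*(-1/5024) - 36697*(-1/49639) = (294 - 28812 - 3*I*√186)*(-1/5024) + 36697/49639 = (-28518 - 3*I*√186)*(-1/5024) + 36697/49639 = (14259/2512 + 3*I*√186/5024) + 36697/49639 = 799985365/124693168 + 3*I*√186/5024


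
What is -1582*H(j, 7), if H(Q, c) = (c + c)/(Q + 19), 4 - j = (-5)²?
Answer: 11074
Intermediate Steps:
j = -21 (j = 4 - 1*(-5)² = 4 - 1*25 = 4 - 25 = -21)
H(Q, c) = 2*c/(19 + Q) (H(Q, c) = (2*c)/(19 + Q) = 2*c/(19 + Q))
-1582*H(j, 7) = -3164*7/(19 - 21) = -3164*7/(-2) = -3164*7*(-1)/2 = -1582*(-7) = 11074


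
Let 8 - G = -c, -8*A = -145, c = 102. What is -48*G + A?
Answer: -42095/8 ≈ -5261.9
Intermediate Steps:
A = 145/8 (A = -⅛*(-145) = 145/8 ≈ 18.125)
G = 110 (G = 8 - (-1)*102 = 8 - 1*(-102) = 8 + 102 = 110)
-48*G + A = -48*110 + 145/8 = -5280 + 145/8 = -42095/8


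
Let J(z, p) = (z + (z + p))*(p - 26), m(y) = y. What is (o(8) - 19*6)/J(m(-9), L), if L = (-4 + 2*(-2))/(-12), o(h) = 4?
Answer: -495/1976 ≈ -0.25051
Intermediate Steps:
L = ⅔ (L = (-4 - 4)*(-1/12) = -8*(-1/12) = ⅔ ≈ 0.66667)
J(z, p) = (-26 + p)*(p + 2*z) (J(z, p) = (z + (p + z))*(-26 + p) = (p + 2*z)*(-26 + p) = (-26 + p)*(p + 2*z))
(o(8) - 19*6)/J(m(-9), L) = (4 - 19*6)/((⅔)² - 52*(-9) - 26*⅔ + 2*(⅔)*(-9)) = (4 - 114)/(4/9 + 468 - 52/3 - 12) = -110/3952/9 = -110*9/3952 = -495/1976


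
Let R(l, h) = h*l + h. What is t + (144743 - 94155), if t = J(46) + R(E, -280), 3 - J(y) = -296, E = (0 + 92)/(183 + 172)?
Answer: 3587945/71 ≈ 50534.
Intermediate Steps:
E = 92/355 ≈ 0.25915
R(l, h) = h + h*l
J(y) = 299 (J(y) = 3 - 1*(-296) = 3 + 296 = 299)
t = -3803/71 (t = 299 - 280*(1 + 92/355) = 299 - 280*447/355 = 299 - 25032/71 = -3803/71 ≈ -53.563)
t + (144743 - 94155) = -3803/71 + (144743 - 94155) = -3803/71 + 50588 = 3587945/71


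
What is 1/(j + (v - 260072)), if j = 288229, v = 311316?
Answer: 1/339473 ≈ 2.9457e-6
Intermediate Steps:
1/(j + (v - 260072)) = 1/(288229 + (311316 - 260072)) = 1/(288229 + 51244) = 1/339473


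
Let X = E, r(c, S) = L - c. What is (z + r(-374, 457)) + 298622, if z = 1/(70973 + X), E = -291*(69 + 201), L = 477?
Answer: 2275096380/7597 ≈ 2.9947e+5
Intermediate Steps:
r(c, S) = 477 - c
E = -78570 (E = -291*270 = -78570)
X = -78570
z = -1/7597 (z = 1/(70973 - 78570) = 1/(-7597) = -1/7597 ≈ -0.00013163)
(z + r(-374, 457)) + 298622 = (-1/7597 + (477 - 1*(-374))) + 298622 = (-1/7597 + (477 + 374)) + 298622 = (-1/7597 + 851) + 298622 = 6465046/7597 + 298622 = 2275096380/7597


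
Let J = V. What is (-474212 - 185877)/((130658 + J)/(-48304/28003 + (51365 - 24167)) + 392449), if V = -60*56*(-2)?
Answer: -251354395889405/149442046439672 ≈ -1.6820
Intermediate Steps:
V = 6720 (V = -3360*(-2) = 6720)
J = 6720
(-474212 - 185877)/((130658 + J)/(-48304/28003 + (51365 - 24167)) + 392449) = (-474212 - 185877)/((130658 + 6720)/(-48304/28003 + (51365 - 24167)) + 392449) = -660089/(137378/(-48304*1/28003 + 27198) + 392449) = -660089/(137378/(-48304/28003 + 27198) + 392449) = -660089/(137378/(761577290/28003) + 392449) = -660089/(137378*(28003/761577290) + 392449) = -660089/(1923498067/380788645 + 392449) = -660089/149442046439672/380788645 = -660089*380788645/149442046439672 = -251354395889405/149442046439672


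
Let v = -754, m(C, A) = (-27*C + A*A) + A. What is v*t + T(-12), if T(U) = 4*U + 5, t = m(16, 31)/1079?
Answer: -36049/83 ≈ -434.33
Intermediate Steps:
m(C, A) = A + A² - 27*C (m(C, A) = (-27*C + A²) + A = (A² - 27*C) + A = A + A² - 27*C)
t = 560/1079 (t = (31 + 31² - 27*16)/1079 = (31 + 961 - 432)*(1/1079) = 560*(1/1079) = 560/1079 ≈ 0.51900)
T(U) = 5 + 4*U
v*t + T(-12) = -754*560/1079 + (5 + 4*(-12)) = -32480/83 + (5 - 48) = -32480/83 - 43 = -36049/83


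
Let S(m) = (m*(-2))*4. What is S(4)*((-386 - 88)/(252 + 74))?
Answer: 7584/163 ≈ 46.528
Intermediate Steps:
S(m) = -8*m (S(m) = -2*m*4 = -8*m)
S(4)*((-386 - 88)/(252 + 74)) = (-8*4)*((-386 - 88)/(252 + 74)) = -(-15168)/326 = -32*(-237/163) = 7584/163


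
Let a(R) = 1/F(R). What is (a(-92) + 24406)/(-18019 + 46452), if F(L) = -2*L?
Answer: 4490705/5231672 ≈ 0.85837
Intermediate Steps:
a(R) = -1/(2*R) (a(R) = 1/(-2*R) = -1/(2*R))
(a(-92) + 24406)/(-18019 + 46452) = (-½/(-92) + 24406)/(-18019 + 46452) = (-½*(-1/92) + 24406)/28433 = (1/184 + 24406)*(1/28433) = (4490705/184)*(1/28433) = 4490705/5231672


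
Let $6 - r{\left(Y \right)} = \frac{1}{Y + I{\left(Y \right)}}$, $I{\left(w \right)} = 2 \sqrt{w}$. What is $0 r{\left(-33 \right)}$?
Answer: $0$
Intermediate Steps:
$r{\left(Y \right)} = 6 - \frac{1}{Y + 2 \sqrt{Y}}$
$0 r{\left(-33 \right)} = 0 \frac{-1 + 6 \left(-33\right) + 12 \sqrt{-33}}{-33 + 2 \sqrt{-33}} = 0 \frac{-1 - 198 + 12 i \sqrt{33}}{-33 + 2 i \sqrt{33}} = 0 \frac{-199 + 12 i \sqrt{33}}{-33 + 2 i \sqrt{33}} = 0$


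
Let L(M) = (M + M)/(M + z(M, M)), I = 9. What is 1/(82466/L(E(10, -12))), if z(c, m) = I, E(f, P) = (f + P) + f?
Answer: 8/700961 ≈ 1.1413e-5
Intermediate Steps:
E(f, P) = P + 2*f (E(f, P) = (P + f) + f = P + 2*f)
z(c, m) = 9
L(M) = 2*M/(9 + M) (L(M) = (M + M)/(M + 9) = (2*M)/(9 + M) = 2*M/(9 + M))
1/(82466/L(E(10, -12))) = 1/(82466/((2*(-12 + 2*10)/(9 + (-12 + 2*10))))) = 1/(82466/((2*(-12 + 20)/(9 + (-12 + 20))))) = 1/(82466/((2*8/(9 + 8)))) = 1/(82466/((2*8/17))) = 1/(82466/((2*8*(1/17)))) = 1/(82466/(16/17)) = 1/(82466*(17/16)) = 1/(700961/8) = 8/700961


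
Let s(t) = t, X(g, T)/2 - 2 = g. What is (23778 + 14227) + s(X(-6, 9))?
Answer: 37997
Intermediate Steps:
X(g, T) = 4 + 2*g
(23778 + 14227) + s(X(-6, 9)) = (23778 + 14227) + (4 + 2*(-6)) = 38005 + (4 - 12) = 38005 - 8 = 37997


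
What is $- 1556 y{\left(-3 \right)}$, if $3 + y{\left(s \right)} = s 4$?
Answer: $23340$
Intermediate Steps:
$y{\left(s \right)} = -3 + 4 s$ ($y{\left(s \right)} = -3 + s 4 = -3 + 4 s$)
$- 1556 y{\left(-3 \right)} = - 1556 \left(-3 + 4 \left(-3\right)\right) = - 1556 \left(-3 - 12\right) = \left(-1556\right) \left(-15\right) = 23340$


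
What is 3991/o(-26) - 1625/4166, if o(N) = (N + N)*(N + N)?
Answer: 470481/433264 ≈ 1.0859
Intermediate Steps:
o(N) = 4*N² (o(N) = (2*N)*(2*N) = 4*N²)
3991/o(-26) - 1625/4166 = 3991/((4*(-26)²)) - 1625/4166 = 3991/((4*676)) - 1625*1/4166 = 3991/2704 - 1625/4166 = 3991*(1/2704) - 1625/4166 = 307/208 - 1625/4166 = 470481/433264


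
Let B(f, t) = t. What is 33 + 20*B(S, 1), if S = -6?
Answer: 53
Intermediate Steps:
33 + 20*B(S, 1) = 33 + 20*1 = 33 + 20 = 53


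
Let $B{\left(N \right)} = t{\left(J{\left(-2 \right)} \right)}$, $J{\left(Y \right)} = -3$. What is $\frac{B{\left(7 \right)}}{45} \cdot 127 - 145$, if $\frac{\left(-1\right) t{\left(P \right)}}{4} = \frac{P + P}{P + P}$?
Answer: $- \frac{7033}{45} \approx -156.29$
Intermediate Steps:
$t{\left(P \right)} = -4$ ($t{\left(P \right)} = - 4 \frac{P + P}{P + P} = - 4 \frac{2 P}{2 P} = - 4 \cdot 2 P \frac{1}{2 P} = \left(-4\right) 1 = -4$)
$B{\left(N \right)} = -4$
$\frac{B{\left(7 \right)}}{45} \cdot 127 - 145 = - \frac{4}{45} \cdot 127 - 145 = \left(-4\right) \frac{1}{45} \cdot 127 - 145 = \left(- \frac{4}{45}\right) 127 - 145 = - \frac{508}{45} - 145 = - \frac{7033}{45}$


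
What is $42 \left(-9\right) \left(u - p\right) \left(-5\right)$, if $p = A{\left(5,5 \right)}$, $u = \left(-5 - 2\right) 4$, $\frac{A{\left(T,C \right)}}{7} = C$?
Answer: $-119070$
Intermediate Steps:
$A{\left(T,C \right)} = 7 C$
$u = -28$ ($u = \left(-7\right) 4 = -28$)
$p = 35$ ($p = 7 \cdot 5 = 35$)
$42 \left(-9\right) \left(u - p\right) \left(-5\right) = 42 \left(-9\right) \left(-28 - 35\right) \left(-5\right) = - 378 \left(-28 - 35\right) \left(-5\right) = - 378 \left(\left(-63\right) \left(-5\right)\right) = \left(-378\right) 315 = -119070$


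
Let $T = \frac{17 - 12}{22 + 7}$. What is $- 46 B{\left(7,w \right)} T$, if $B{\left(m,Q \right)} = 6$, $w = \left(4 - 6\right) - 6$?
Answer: $- \frac{1380}{29} \approx -47.586$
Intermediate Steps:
$w = -8$ ($w = \left(4 - 6\right) - 6 = -2 - 6 = -8$)
$T = \frac{5}{29} \approx 0.17241$
$- 46 B{\left(7,w \right)} T = \left(-46\right) 6 \cdot \frac{5}{29} = \left(-276\right) \frac{5}{29} = - \frac{1380}{29}$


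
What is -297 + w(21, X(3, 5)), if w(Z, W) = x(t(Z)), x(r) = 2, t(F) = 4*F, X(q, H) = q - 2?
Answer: -295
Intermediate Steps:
X(q, H) = -2 + q
w(Z, W) = 2
-297 + w(21, X(3, 5)) = -297 + 2 = -295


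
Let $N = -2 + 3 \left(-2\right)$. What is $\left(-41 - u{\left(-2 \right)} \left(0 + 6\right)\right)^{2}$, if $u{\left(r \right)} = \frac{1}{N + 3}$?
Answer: $\frac{39601}{25} \approx 1584.0$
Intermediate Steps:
$N = -8$ ($N = -2 - 6 = -8$)
$u{\left(r \right)} = - \frac{1}{5}$ ($u{\left(r \right)} = \frac{1}{-8 + 3} = \frac{1}{-5} = - \frac{1}{5}$)
$\left(-41 - u{\left(-2 \right)} \left(0 + 6\right)\right)^{2} = \left(-41 - - \frac{0 + 6}{5}\right)^{2} = \left(-41 - \left(- \frac{1}{5}\right) 6\right)^{2} = \left(-41 - - \frac{6}{5}\right)^{2} = \left(-41 + \frac{6}{5}\right)^{2} = \left(- \frac{199}{5}\right)^{2} = \frac{39601}{25}$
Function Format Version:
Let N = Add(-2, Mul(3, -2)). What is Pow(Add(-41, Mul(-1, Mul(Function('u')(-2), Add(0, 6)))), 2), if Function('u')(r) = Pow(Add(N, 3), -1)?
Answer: Rational(39601, 25) ≈ 1584.0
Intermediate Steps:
N = -8 (N = Add(-2, -6) = -8)
Function('u')(r) = Rational(-1, 5) (Function('u')(r) = Pow(Add(-8, 3), -1) = Pow(-5, -1) = Rational(-1, 5))
Pow(Add(-41, Mul(-1, Mul(Function('u')(-2), Add(0, 6)))), 2) = Pow(Add(-41, Mul(-1, Mul(Rational(-1, 5), Add(0, 6)))), 2) = Pow(Add(-41, Mul(-1, Mul(Rational(-1, 5), 6))), 2) = Pow(Add(-41, Mul(-1, Rational(-6, 5))), 2) = Pow(Add(-41, Rational(6, 5)), 2) = Pow(Rational(-199, 5), 2) = Rational(39601, 25)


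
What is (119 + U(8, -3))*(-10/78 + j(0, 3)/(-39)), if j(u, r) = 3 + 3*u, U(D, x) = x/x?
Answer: -320/13 ≈ -24.615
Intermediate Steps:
U(D, x) = 1
(119 + U(8, -3))*(-10/78 + j(0, 3)/(-39)) = (119 + 1)*(-10/78 + (3 + 3*0)/(-39)) = 120*(-10*1/78 + (3 + 0)*(-1/39)) = 120*(-5/39 + 3*(-1/39)) = 120*(-5/39 - 1/13) = 120*(-8/39) = -320/13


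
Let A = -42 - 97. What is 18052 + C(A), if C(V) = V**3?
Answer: -2667567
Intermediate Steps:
A = -139
18052 + C(A) = 18052 + (-139)**3 = 18052 - 2685619 = -2667567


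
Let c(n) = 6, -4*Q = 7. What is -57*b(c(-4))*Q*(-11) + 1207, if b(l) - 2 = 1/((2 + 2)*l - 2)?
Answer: -8299/8 ≈ -1037.4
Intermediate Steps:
Q = -7/4 (Q = -¼*7 = -7/4 ≈ -1.7500)
b(l) = 2 + 1/(-2 + 4*l) (b(l) = 2 + 1/((2 + 2)*l - 2) = 2 + 1/(4*l - 2) = 2 + 1/(-2 + 4*l))
-57*b(c(-4))*Q*(-11) + 1207 = -57*((-3 + 8*6)/(2*(-1 + 2*6)))*(-7/4)*(-11) + 1207 = -57*((-3 + 48)/(2*(-1 + 12)))*(-7/4)*(-11) + 1207 = -57*((½)*45/11)*(-7/4)*(-11) + 1207 = -57*((½)*(1/11)*45)*(-7/4)*(-11) + 1207 = -57*(45/22)*(-7/4)*(-11) + 1207 = -(-17955)*(-11)/88 + 1207 = -57*315/8 + 1207 = -17955/8 + 1207 = -8299/8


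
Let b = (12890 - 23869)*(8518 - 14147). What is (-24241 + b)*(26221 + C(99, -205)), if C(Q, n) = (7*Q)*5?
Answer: 1833898663300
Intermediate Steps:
C(Q, n) = 35*Q
b = 61800791 (b = -10979*(-5629) = 61800791)
(-24241 + b)*(26221 + C(99, -205)) = (-24241 + 61800791)*(26221 + 35*99) = 61776550*(26221 + 3465) = 61776550*29686 = 1833898663300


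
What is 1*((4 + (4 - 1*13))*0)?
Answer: 0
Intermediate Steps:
1*((4 + (4 - 1*13))*0) = 1*((4 + (4 - 13))*0) = 1*((4 - 9)*0) = 1*(-5*0) = 1*0 = 0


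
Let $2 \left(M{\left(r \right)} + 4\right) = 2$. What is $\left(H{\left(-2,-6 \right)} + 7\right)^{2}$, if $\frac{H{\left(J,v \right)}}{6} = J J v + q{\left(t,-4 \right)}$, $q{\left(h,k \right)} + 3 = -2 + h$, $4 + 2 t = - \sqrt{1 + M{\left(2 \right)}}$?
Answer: $32023 + 1074 i \sqrt{2} \approx 32023.0 + 1518.9 i$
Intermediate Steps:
$M{\left(r \right)} = -3$ ($M{\left(r \right)} = -4 + \frac{1}{2} \cdot 2 = -4 + 1 = -3$)
$t = -2 - \frac{i \sqrt{2}}{2}$ ($t = -2 + \frac{\left(-1\right) \sqrt{1 - 3}}{2} = -2 + \frac{\left(-1\right) \sqrt{-2}}{2} = -2 + \frac{\left(-1\right) i \sqrt{2}}{2} = -2 - \frac{i \sqrt{2}}{2} \approx -2.0 - 0.70711 i$)
$q{\left(h,k \right)} = -5 + h$ ($q{\left(h,k \right)} = -3 + \left(-2 + h\right) = -5 + h$)
$H{\left(J,v \right)} = -42 - 3 i \sqrt{2} + 6 v J^{2}$ ($H{\left(J,v \right)} = 6 \left(J J v - \left(7 + \frac{i \sqrt{2}}{2}\right)\right) = 6 \left(J^{2} v - \left(7 + \frac{i \sqrt{2}}{2}\right)\right) = 6 \left(v J^{2} - \left(7 + \frac{i \sqrt{2}}{2}\right)\right) = 6 \left(-7 + v J^{2} - \frac{i \sqrt{2}}{2}\right) = -42 - 3 i \sqrt{2} + 6 v J^{2}$)
$\left(H{\left(-2,-6 \right)} + 7\right)^{2} = \left(\left(-42 - 3 i \sqrt{2} + 6 \left(-6\right) \left(-2\right)^{2}\right) + 7\right)^{2} = \left(\left(-42 - 3 i \sqrt{2} + 6 \left(-6\right) 4\right) + 7\right)^{2} = \left(\left(-42 - 3 i \sqrt{2} - 144\right) + 7\right)^{2} = \left(\left(-186 - 3 i \sqrt{2}\right) + 7\right)^{2} = \left(-179 - 3 i \sqrt{2}\right)^{2}$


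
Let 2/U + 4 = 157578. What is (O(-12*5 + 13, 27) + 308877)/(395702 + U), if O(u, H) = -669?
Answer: 8094261232/10392057825 ≈ 0.77889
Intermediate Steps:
U = 1/78787 (U = 2/(-4 + 157578) = 2/157574 = 2*(1/157574) = 1/78787 ≈ 1.2692e-5)
(O(-12*5 + 13, 27) + 308877)/(395702 + U) = (-669 + 308877)/(395702 + 1/78787) = 308208/(31176173475/78787) = 308208*(78787/31176173475) = 8094261232/10392057825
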